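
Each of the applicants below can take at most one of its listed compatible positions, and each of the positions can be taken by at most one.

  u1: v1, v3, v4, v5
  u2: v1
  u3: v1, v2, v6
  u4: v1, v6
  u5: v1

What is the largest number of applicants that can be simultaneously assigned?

Unit-capacity flow: source→left, listed edges, right→sink; max matching = max flow.
Augmenting path u1→v1 (+1); matched 1.
Augmenting path u3→v2 (+1); matched 2.
Augmenting path u4→v6 (+1); matched 3.
Augmenting path u2→v1→u1→v3 (+1); matched 4.
No augmenting path remains; maximum matching = 4.
König certificate: {u1, u3, u4, v1} is a vertex cover of size 4 (every listed pair touches it), so no matching can be larger.

4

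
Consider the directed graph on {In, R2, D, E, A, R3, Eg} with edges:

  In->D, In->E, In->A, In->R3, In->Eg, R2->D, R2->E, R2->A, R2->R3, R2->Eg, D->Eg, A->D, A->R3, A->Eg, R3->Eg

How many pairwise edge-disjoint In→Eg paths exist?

4

Assign every edge capacity 1; by Menger, the answer equals the max flow.
Path In→Eg (+1); total 1.
Path In→D→Eg (+1); total 2.
Path In→A→Eg (+1); total 3.
Path In→R3→Eg (+1); total 4.
No residual In→Eg path; max flow = 4.
Certifying cut of size 4: {In→A, In→D, In→Eg, In→R3}.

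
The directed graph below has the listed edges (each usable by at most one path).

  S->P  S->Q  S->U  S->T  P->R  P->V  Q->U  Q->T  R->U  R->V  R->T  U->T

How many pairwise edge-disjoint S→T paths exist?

4

Assign every edge capacity 1; by Menger, the answer equals the max flow.
Path S→T (+1); total 1.
Path S→Q→T (+1); total 2.
Path S→U→T (+1); total 3.
Path S→P→R→T (+1); total 4.
No residual S→T path; max flow = 4.
Certifying cut of size 4: {S→P, S→Q, S→T, S→U}.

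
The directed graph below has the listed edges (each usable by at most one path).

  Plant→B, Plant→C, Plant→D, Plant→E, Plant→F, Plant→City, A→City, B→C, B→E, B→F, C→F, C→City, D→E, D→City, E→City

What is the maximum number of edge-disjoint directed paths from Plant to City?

Assign every edge capacity 1; by Menger, the answer equals the max flow.
Path Plant→City (+1); total 1.
Path Plant→C→City (+1); total 2.
Path Plant→D→City (+1); total 3.
Path Plant→E→City (+1); total 4.
No residual Plant→City path; max flow = 4.
Certifying cut of size 4: {C→City, E→City, Plant→City, Plant→D}.

4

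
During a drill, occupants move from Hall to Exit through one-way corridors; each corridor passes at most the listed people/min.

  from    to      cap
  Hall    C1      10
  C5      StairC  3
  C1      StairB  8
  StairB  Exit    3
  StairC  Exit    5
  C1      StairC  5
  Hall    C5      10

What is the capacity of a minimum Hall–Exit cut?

Augment Hall→C5→StairC→Exit: bottleneck 3, flow now 3.
Augment Hall→C1→StairC→Exit: bottleneck 2, flow now 5.
Augment Hall→C1→StairB→Exit: bottleneck 3, flow now 8.
No augmenting path remains; maximum flow = 8.
By max-flow min-cut, the minimum cut capacity equals the max flow.
In the residual graph, reachable from Hall: {Hall, C5, C1, StairC, StairB}.
Min-cut edges: StairC→Exit (5), StairB→Exit (3); capacity 5 + 3 = 8.

8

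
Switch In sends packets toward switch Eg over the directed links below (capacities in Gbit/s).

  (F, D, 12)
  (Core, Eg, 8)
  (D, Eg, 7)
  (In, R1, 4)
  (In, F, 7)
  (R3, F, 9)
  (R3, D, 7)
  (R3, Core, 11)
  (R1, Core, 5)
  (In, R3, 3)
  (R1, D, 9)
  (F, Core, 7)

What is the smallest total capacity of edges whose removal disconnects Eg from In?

14

Augment In→R1→Core→Eg: bottleneck 4, flow now 4.
Augment In→R3→Core→Eg: bottleneck 3, flow now 7.
Augment In→F→Core→Eg: bottleneck 1, flow now 8.
Augment In→F→D→Eg: bottleneck 6, flow now 14.
No augmenting path remains; maximum flow = 14.
By max-flow min-cut, the minimum cut capacity equals the max flow.
In the residual graph, reachable from In: {In}.
Min-cut edges: In→R1 (4), In→R3 (3), In→F (7); capacity 4 + 3 + 7 = 14.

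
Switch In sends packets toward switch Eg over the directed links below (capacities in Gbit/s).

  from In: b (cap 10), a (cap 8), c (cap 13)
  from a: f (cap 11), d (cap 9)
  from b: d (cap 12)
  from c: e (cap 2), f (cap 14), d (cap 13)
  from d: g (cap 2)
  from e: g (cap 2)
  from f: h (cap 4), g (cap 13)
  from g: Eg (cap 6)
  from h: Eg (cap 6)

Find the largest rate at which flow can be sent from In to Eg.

10

Augment In→a→d→g→Eg: bottleneck 2, flow now 2.
Augment In→a→f→g→Eg: bottleneck 4, flow now 6.
Augment In→a→f→h→Eg: bottleneck 2, flow now 8.
Augment In→c→f→h→Eg: bottleneck 2, flow now 10.
No augmenting path remains; maximum flow = 10.
In the residual graph, reachable from In: {In, a, b, c, d, e, f, g}.
Min-cut edges: f→h (4), g→Eg (6); capacity 4 + 6 = 10.
This cut is saturated, so no flow can exceed 10.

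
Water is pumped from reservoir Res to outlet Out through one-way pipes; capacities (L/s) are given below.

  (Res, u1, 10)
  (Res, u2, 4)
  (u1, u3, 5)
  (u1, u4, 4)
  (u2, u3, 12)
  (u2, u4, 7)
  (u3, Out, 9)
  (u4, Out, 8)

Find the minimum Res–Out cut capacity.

13

Augment Res→u1→u3→Out: bottleneck 5, flow now 5.
Augment Res→u1→u4→Out: bottleneck 4, flow now 9.
Augment Res→u2→u3→Out: bottleneck 4, flow now 13.
No augmenting path remains; maximum flow = 13.
By max-flow min-cut, the minimum cut capacity equals the max flow.
In the residual graph, reachable from Res: {Res, u1}.
Min-cut edges: Res→u2 (4), u1→u3 (5), u1→u4 (4); capacity 4 + 5 + 4 = 13.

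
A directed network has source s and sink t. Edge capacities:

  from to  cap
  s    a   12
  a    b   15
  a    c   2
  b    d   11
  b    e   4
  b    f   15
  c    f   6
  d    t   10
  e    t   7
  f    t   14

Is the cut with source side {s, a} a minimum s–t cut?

Given cut capacity: 15 + 2 = 17.
Augment s→a→b→d→t: bottleneck 10, flow now 10.
Augment s→a→b→e→t: bottleneck 2, flow now 12.
No augmenting path remains; maximum flow = 12.
In the residual graph, reachable from s: {s}.
Min-cut edges: s→a (12); capacity 12 = 12.
Cut capacity 17 exceeds the max flow 12, so it is not minimum.

No — its capacity is 17, but the minimum cut has capacity 12.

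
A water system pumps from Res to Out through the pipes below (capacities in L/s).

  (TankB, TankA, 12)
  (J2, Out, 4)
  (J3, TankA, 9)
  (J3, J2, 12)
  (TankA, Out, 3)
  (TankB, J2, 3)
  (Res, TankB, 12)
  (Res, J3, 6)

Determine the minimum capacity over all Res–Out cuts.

Augment Res→TankB→J2→Out: bottleneck 3, flow now 3.
Augment Res→TankB→TankA→Out: bottleneck 3, flow now 6.
Augment Res→J3→J2→Out: bottleneck 1, flow now 7.
No augmenting path remains; maximum flow = 7.
By max-flow min-cut, the minimum cut capacity equals the max flow.
In the residual graph, reachable from Res: {Res, TankB, J3, J2, TankA}.
Min-cut edges: J2→Out (4), TankA→Out (3); capacity 4 + 3 = 7.

7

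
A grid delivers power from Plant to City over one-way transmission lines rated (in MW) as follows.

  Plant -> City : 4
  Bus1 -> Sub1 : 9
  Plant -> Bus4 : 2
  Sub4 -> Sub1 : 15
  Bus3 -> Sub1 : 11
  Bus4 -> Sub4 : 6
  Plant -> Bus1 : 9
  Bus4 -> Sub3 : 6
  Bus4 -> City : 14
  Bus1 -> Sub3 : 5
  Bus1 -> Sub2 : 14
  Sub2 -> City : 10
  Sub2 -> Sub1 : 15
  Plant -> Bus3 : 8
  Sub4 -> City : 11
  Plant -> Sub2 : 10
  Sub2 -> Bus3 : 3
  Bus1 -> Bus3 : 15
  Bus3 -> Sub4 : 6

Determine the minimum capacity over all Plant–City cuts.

Augment Plant→City: bottleneck 4, flow now 4.
Augment Plant→Bus4→City: bottleneck 2, flow now 6.
Augment Plant→Sub2→City: bottleneck 10, flow now 16.
Augment Plant→Bus3→Sub4→City: bottleneck 6, flow now 22.
No augmenting path remains; maximum flow = 22.
By max-flow min-cut, the minimum cut capacity equals the max flow.
In the residual graph, reachable from Plant: {Plant, Bus1, Sub2, Sub3, Bus3, Sub1}.
Min-cut edges: Plant→Bus4 (2), Plant→City (4), Sub2→City (10), Bus3→Sub4 (6); capacity 2 + 4 + 10 + 6 = 22.

22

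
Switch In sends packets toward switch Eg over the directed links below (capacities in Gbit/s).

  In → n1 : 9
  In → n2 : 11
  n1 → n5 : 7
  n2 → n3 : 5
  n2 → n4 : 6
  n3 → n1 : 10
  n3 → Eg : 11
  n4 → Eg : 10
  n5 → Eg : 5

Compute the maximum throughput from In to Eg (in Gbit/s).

16

Augment In→n1→n5→Eg: bottleneck 5, flow now 5.
Augment In→n2→n3→Eg: bottleneck 5, flow now 10.
Augment In→n2→n4→Eg: bottleneck 6, flow now 16.
No augmenting path remains; maximum flow = 16.
In the residual graph, reachable from In: {In, n1, n5}.
Min-cut edges: In→n2 (11), n5→Eg (5); capacity 11 + 5 = 16.
This cut is saturated, so no flow can exceed 16.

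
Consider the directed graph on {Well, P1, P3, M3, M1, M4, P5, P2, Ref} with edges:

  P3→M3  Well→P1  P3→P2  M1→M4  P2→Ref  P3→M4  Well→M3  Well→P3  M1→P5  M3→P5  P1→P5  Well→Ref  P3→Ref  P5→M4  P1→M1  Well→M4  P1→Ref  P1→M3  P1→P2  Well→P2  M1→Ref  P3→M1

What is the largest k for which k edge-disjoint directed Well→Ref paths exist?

4

Assign every edge capacity 1; by Menger, the answer equals the max flow.
Path Well→Ref (+1); total 1.
Path Well→P1→Ref (+1); total 2.
Path Well→P3→Ref (+1); total 3.
Path Well→P2→Ref (+1); total 4.
No residual Well→Ref path; max flow = 4.
Certifying cut of size 4: {Well→P1, Well→P2, Well→P3, Well→Ref}.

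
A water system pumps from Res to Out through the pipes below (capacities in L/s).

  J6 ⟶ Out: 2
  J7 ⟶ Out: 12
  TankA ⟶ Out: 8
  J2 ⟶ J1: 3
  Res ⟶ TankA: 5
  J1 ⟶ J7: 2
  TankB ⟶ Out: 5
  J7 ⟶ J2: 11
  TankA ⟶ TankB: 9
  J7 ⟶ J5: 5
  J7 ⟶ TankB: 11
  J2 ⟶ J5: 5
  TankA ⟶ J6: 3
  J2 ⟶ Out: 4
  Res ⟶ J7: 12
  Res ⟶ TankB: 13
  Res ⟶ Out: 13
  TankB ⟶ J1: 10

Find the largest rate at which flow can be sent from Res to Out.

Augment Res→Out: bottleneck 13, flow now 13.
Augment Res→J7→Out: bottleneck 12, flow now 25.
Augment Res→TankA→Out: bottleneck 5, flow now 30.
Augment Res→TankB→Out: bottleneck 5, flow now 35.
Augment Res→TankB→J1→J7→J2→Out: bottleneck 2, flow now 37.
No augmenting path remains; maximum flow = 37.
In the residual graph, reachable from Res: {Res, TankB, J1}.
Min-cut edges: Res→J7 (12), Res→TankA (5), Res→Out (13), TankB→Out (5), J1→J7 (2); capacity 12 + 5 + 13 + 5 + 2 = 37.
This cut is saturated, so no flow can exceed 37.

37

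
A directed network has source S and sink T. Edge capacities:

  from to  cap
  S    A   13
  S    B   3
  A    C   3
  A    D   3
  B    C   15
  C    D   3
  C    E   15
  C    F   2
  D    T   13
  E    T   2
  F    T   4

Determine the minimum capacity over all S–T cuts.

Augment S→A→D→T: bottleneck 3, flow now 3.
Augment S→A→C→D→T: bottleneck 3, flow now 6.
Augment S→B→C→E→T: bottleneck 2, flow now 8.
Augment S→B→C→F→T: bottleneck 1, flow now 9.
No augmenting path remains; maximum flow = 9.
By max-flow min-cut, the minimum cut capacity equals the max flow.
In the residual graph, reachable from S: {S, A}.
Min-cut edges: S→B (3), A→C (3), A→D (3); capacity 3 + 3 + 3 = 9.

9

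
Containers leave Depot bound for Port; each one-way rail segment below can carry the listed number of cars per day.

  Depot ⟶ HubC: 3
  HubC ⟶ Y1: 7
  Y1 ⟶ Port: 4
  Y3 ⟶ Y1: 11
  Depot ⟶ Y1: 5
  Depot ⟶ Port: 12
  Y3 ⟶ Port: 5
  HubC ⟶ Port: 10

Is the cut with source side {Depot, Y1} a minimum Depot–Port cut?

Given cut capacity: 3 + 12 + 4 = 19.
Augment Depot→Port: bottleneck 12, flow now 12.
Augment Depot→HubC→Port: bottleneck 3, flow now 15.
Augment Depot→Y1→Port: bottleneck 4, flow now 19.
No augmenting path remains; maximum flow = 19.
Cut capacity 19 equals the max flow, so it is a minimum cut.

Yes — it is a minimum cut (capacity 19).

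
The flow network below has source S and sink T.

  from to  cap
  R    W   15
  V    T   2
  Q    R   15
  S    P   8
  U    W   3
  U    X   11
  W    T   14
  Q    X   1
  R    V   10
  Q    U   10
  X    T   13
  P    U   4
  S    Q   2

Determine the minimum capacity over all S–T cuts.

6

Augment S→Q→X→T: bottleneck 1, flow now 1.
Augment S→P→U→W→T: bottleneck 3, flow now 4.
Augment S→P→U→X→T: bottleneck 1, flow now 5.
Augment S→Q→R→V→T: bottleneck 1, flow now 6.
No augmenting path remains; maximum flow = 6.
By max-flow min-cut, the minimum cut capacity equals the max flow.
In the residual graph, reachable from S: {S, P}.
Min-cut edges: S→Q (2), P→U (4); capacity 2 + 4 = 6.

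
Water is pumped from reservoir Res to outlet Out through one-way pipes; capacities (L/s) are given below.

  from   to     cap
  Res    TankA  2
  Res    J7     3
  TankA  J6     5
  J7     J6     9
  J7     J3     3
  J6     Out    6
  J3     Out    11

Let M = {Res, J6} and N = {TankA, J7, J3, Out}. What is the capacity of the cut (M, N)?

11

Edges leaving {Res, J6}: Res→TankA (2), Res→J7 (3), J6→Out (6).
Cut capacity = 2 + 3 + 6 = 11.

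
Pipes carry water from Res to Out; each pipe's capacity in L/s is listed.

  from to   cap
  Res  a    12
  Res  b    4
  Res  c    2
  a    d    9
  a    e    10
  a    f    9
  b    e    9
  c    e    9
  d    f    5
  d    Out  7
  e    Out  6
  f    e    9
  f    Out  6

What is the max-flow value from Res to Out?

18

Augment Res→a→d→Out: bottleneck 7, flow now 7.
Augment Res→a→e→Out: bottleneck 5, flow now 12.
Augment Res→b→e→Out: bottleneck 1, flow now 13.
Augment Res→b→e→a→f→Out: bottleneck 3, flow now 16. (uses reverse residual edge)
Augment Res→c→e→a→f→Out: bottleneck 2, flow now 18. (uses reverse residual edge)
No augmenting path remains; maximum flow = 18.
In the residual graph, reachable from Res: {Res}.
Min-cut edges: Res→a (12), Res→b (4), Res→c (2); capacity 12 + 4 + 2 = 18.
This cut is saturated, so no flow can exceed 18.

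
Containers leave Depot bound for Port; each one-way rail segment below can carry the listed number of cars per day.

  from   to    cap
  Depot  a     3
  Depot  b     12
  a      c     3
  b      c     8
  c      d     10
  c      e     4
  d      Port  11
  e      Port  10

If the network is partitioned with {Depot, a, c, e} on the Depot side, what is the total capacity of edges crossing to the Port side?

32

Edges leaving {Depot, a, c, e}: Depot→b (12), c→d (10), e→Port (10).
Cut capacity = 12 + 10 + 10 = 32.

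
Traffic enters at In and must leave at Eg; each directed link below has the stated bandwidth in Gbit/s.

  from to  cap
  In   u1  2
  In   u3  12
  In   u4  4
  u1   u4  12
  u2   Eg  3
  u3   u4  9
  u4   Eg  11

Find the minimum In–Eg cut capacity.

11

Augment In→u4→Eg: bottleneck 4, flow now 4.
Augment In→u1→u4→Eg: bottleneck 2, flow now 6.
Augment In→u3→u4→Eg: bottleneck 5, flow now 11.
No augmenting path remains; maximum flow = 11.
By max-flow min-cut, the minimum cut capacity equals the max flow.
In the residual graph, reachable from In: {In, u1, u3, u4}.
Min-cut edges: u4→Eg (11); capacity 11 = 11.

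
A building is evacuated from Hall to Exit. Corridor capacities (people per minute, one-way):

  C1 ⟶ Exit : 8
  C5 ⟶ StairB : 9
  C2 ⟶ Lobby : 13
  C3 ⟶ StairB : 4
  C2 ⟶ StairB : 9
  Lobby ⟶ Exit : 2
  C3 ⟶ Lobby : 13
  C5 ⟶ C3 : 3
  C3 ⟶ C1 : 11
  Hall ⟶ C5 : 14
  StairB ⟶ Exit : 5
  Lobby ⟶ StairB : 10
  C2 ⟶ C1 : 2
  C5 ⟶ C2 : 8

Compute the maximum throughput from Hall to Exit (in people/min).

12

Augment Hall→C5→StairB→Exit: bottleneck 5, flow now 5.
Augment Hall→C5→C2→Lobby→Exit: bottleneck 2, flow now 7.
Augment Hall→C5→C2→C1→Exit: bottleneck 2, flow now 9.
Augment Hall→C5→C3→C1→Exit: bottleneck 3, flow now 12.
No augmenting path remains; maximum flow = 12.
In the residual graph, reachable from Hall: {Hall, C5, C2, Lobby, StairB}.
Min-cut edges: C5→C3 (3), C2→C1 (2), Lobby→Exit (2), StairB→Exit (5); capacity 3 + 2 + 2 + 5 = 12.
This cut is saturated, so no flow can exceed 12.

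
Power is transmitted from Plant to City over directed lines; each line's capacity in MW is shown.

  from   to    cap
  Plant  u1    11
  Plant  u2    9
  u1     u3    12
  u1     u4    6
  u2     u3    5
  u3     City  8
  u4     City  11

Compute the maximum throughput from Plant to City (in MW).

14

Augment Plant→u1→u3→City: bottleneck 8, flow now 8.
Augment Plant→u1→u4→City: bottleneck 3, flow now 11.
Augment Plant→u2→u3→u1→u4→City: bottleneck 3, flow now 14. (uses reverse residual edge)
No augmenting path remains; maximum flow = 14.
In the residual graph, reachable from Plant: {Plant, u1, u2, u3}.
Min-cut edges: u1→u4 (6), u3→City (8); capacity 6 + 8 = 14.
This cut is saturated, so no flow can exceed 14.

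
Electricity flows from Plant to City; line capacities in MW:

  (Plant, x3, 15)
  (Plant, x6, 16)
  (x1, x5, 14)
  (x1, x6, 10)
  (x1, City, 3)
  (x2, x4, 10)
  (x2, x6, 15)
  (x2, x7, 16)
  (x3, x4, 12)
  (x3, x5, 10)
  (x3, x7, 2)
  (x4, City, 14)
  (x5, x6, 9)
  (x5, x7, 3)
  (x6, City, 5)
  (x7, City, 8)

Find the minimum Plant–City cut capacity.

Augment Plant→x6→City: bottleneck 5, flow now 5.
Augment Plant→x3→x4→City: bottleneck 12, flow now 17.
Augment Plant→x3→x7→City: bottleneck 2, flow now 19.
Augment Plant→x3→x5→x7→City: bottleneck 1, flow now 20.
No augmenting path remains; maximum flow = 20.
By max-flow min-cut, the minimum cut capacity equals the max flow.
In the residual graph, reachable from Plant: {Plant, x6}.
Min-cut edges: Plant→x3 (15), x6→City (5); capacity 15 + 5 = 20.

20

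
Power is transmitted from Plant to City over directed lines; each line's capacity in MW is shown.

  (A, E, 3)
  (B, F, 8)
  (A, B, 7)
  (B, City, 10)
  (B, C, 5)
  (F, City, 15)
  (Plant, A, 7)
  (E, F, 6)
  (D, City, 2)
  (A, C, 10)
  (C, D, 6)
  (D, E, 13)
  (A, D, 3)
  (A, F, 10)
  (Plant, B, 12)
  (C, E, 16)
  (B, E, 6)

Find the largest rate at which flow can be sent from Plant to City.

19

Augment Plant→B→City: bottleneck 10, flow now 10.
Augment Plant→A→D→City: bottleneck 2, flow now 12.
Augment Plant→A→F→City: bottleneck 5, flow now 17.
Augment Plant→B→F→City: bottleneck 2, flow now 19.
No augmenting path remains; maximum flow = 19.
In the residual graph, reachable from Plant: {Plant}.
Min-cut edges: Plant→A (7), Plant→B (12); capacity 7 + 12 = 19.
This cut is saturated, so no flow can exceed 19.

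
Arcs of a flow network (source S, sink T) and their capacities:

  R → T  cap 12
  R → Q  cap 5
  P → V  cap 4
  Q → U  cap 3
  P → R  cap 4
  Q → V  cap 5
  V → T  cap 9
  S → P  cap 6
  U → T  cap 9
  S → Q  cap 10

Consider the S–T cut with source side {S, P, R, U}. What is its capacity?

40

Edges leaving {S, P, R, U}: S→Q (10), P→V (4), R→Q (5), R→T (12), U→T (9).
Cut capacity = 10 + 4 + 5 + 12 + 9 = 40.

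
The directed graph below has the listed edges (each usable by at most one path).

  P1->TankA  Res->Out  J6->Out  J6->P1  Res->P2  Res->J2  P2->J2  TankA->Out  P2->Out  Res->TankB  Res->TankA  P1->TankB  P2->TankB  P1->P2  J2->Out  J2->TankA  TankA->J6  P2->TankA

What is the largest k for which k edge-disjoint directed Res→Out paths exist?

Assign every edge capacity 1; by Menger, the answer equals the max flow.
Path Res→Out (+1); total 1.
Path Res→P2→Out (+1); total 2.
Path Res→J2→Out (+1); total 3.
Path Res→TankA→Out (+1); total 4.
No residual Res→Out path; max flow = 4.
Certifying cut of size 4: {Res→J2, Res→Out, Res→P2, Res→TankA}.

4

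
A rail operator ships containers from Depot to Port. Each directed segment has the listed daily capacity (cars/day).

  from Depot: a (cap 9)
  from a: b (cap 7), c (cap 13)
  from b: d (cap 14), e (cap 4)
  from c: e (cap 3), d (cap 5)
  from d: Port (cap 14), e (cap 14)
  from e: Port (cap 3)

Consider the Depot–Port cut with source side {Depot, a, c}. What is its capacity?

15

Edges leaving {Depot, a, c}: a→b (7), c→d (5), c→e (3).
Cut capacity = 7 + 5 + 3 = 15.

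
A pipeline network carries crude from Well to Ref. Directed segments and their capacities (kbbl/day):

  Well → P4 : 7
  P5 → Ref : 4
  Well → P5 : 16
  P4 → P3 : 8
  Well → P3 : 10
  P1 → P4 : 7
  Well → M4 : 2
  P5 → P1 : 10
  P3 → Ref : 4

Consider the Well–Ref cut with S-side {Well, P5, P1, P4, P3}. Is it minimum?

Given cut capacity: 2 + 4 + 4 = 10.
Augment Well→P5→Ref: bottleneck 4, flow now 4.
Augment Well→P3→Ref: bottleneck 4, flow now 8.
No augmenting path remains; maximum flow = 8.
In the residual graph, reachable from Well: {Well, P5, M4, P1, P4, P3}.
Min-cut edges: P5→Ref (4), P3→Ref (4); capacity 4 + 4 = 8.
Cut capacity 10 exceeds the max flow 8, so it is not minimum.

No — its capacity is 10, but the minimum cut has capacity 8.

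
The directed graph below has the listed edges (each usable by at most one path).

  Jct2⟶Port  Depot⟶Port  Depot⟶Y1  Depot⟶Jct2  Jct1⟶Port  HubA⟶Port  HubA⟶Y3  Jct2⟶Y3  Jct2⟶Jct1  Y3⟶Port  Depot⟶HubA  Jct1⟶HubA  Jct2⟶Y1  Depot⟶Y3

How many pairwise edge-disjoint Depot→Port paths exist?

Assign every edge capacity 1; by Menger, the answer equals the max flow.
Path Depot→Port (+1); total 1.
Path Depot→Jct2→Port (+1); total 2.
Path Depot→HubA→Port (+1); total 3.
Path Depot→Y3→Port (+1); total 4.
No residual Depot→Port path; max flow = 4.
Certifying cut of size 4: {Depot→HubA, Depot→Jct2, Depot→Port, Depot→Y3}.

4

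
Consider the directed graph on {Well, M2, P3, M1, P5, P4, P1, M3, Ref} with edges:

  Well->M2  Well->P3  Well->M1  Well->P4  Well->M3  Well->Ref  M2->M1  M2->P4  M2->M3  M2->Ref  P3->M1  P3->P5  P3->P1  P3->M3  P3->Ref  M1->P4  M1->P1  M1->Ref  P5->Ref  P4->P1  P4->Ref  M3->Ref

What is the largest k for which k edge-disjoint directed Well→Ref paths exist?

Assign every edge capacity 1; by Menger, the answer equals the max flow.
Path Well→Ref (+1); total 1.
Path Well→M2→Ref (+1); total 2.
Path Well→P3→Ref (+1); total 3.
Path Well→M1→Ref (+1); total 4.
Path Well→P4→Ref (+1); total 5.
Path Well→M3→Ref (+1); total 6.
No residual Well→Ref path; max flow = 6.
Certifying cut of size 6: {Well→M1, Well→M2, Well→M3, Well→P3, Well→P4, Well→Ref}.

6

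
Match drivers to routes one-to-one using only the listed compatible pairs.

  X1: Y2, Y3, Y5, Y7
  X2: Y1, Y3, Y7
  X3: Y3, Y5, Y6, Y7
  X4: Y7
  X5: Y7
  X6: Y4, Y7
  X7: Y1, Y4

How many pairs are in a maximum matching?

Unit-capacity flow: source→left, listed edges, right→sink; max matching = max flow.
Augmenting path X1→Y2 (+1); matched 1.
Augmenting path X2→Y1 (+1); matched 2.
Augmenting path X3→Y3 (+1); matched 3.
Augmenting path X4→Y7 (+1); matched 4.
Augmenting path X6→Y4 (+1); matched 5.
Augmenting path X7→Y1→X2→Y3→X3→Y5 (+1); matched 6.
No augmenting path remains; maximum matching = 6.
König certificate: {X1, X2, X3, X6, X7, Y7} is a vertex cover of size 6 (every listed pair touches it), so no matching can be larger.

6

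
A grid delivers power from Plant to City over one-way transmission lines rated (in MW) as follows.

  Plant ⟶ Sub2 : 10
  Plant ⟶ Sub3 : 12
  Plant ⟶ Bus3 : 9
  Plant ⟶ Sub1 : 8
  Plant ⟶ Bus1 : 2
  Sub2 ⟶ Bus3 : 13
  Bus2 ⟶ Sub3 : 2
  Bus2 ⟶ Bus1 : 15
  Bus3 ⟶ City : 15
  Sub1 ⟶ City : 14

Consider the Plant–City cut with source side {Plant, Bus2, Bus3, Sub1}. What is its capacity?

70

Edges leaving {Plant, Bus2, Bus3, Sub1}: Plant→Sub2 (10), Plant→Sub3 (12), Plant→Bus1 (2), Bus2→Sub3 (2), Bus2→Bus1 (15), Bus3→City (15), Sub1→City (14).
Cut capacity = 10 + 12 + 2 + 2 + 15 + 15 + 14 = 70.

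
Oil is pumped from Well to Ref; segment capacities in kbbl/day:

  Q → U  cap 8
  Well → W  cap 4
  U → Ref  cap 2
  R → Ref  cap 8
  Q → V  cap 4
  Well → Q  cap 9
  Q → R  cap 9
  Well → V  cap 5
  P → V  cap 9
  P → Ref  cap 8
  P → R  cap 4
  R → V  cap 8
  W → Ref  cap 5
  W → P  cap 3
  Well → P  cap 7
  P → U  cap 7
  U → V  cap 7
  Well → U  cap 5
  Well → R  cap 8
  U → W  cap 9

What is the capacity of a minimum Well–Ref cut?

Augment Well→P→Ref: bottleneck 7, flow now 7.
Augment Well→R→Ref: bottleneck 8, flow now 15.
Augment Well→U→Ref: bottleneck 2, flow now 17.
Augment Well→W→Ref: bottleneck 4, flow now 21.
Augment Well→U→W→Ref: bottleneck 1, flow now 22.
Augment Well→U→W→P→Ref: bottleneck 1, flow now 23.
No augmenting path remains; maximum flow = 23.
By max-flow min-cut, the minimum cut capacity equals the max flow.
In the residual graph, reachable from Well: {Well, P, Q, R, U, V, W}.
Min-cut edges: P→Ref (8), R→Ref (8), U→Ref (2), W→Ref (5); capacity 8 + 8 + 2 + 5 = 23.

23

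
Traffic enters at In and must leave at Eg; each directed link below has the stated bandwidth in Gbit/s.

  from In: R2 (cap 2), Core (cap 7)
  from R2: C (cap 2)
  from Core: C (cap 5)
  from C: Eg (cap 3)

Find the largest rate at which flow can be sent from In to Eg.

Augment In→R2→C→Eg: bottleneck 2, flow now 2.
Augment In→Core→C→Eg: bottleneck 1, flow now 3.
No augmenting path remains; maximum flow = 3.
In the residual graph, reachable from In: {In, R2, Core, C}.
Min-cut edges: C→Eg (3); capacity 3 = 3.
This cut is saturated, so no flow can exceed 3.

3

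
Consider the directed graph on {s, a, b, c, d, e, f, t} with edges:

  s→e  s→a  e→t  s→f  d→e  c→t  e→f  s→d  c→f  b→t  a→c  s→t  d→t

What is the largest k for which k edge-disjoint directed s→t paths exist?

Assign every edge capacity 1; by Menger, the answer equals the max flow.
Path s→t (+1); total 1.
Path s→d→t (+1); total 2.
Path s→e→t (+1); total 3.
Path s→a→c→t (+1); total 4.
No residual s→t path; max flow = 4.
Certifying cut of size 4: {s→a, s→d, s→e, s→t}.

4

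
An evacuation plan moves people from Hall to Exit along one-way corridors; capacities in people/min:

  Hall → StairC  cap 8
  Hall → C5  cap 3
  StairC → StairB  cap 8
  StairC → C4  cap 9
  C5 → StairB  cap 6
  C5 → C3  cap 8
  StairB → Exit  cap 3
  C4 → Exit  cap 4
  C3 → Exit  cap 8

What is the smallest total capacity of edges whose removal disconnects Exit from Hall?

10

Augment Hall→StairC→StairB→Exit: bottleneck 3, flow now 3.
Augment Hall→StairC→C4→Exit: bottleneck 4, flow now 7.
Augment Hall→C5→C3→Exit: bottleneck 3, flow now 10.
No augmenting path remains; maximum flow = 10.
By max-flow min-cut, the minimum cut capacity equals the max flow.
In the residual graph, reachable from Hall: {Hall, StairC, StairB, C4}.
Min-cut edges: Hall→C5 (3), StairB→Exit (3), C4→Exit (4); capacity 3 + 3 + 4 = 10.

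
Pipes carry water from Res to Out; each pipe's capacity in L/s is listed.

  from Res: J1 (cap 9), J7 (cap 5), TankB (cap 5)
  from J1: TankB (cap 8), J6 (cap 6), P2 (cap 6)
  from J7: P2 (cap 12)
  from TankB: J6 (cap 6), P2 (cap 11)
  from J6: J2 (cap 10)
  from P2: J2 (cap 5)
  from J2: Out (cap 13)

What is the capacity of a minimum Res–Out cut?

13

Augment Res→J1→J6→J2→Out: bottleneck 6, flow now 6.
Augment Res→J1→P2→J2→Out: bottleneck 3, flow now 9.
Augment Res→J7→P2→J2→Out: bottleneck 2, flow now 11.
Augment Res→TankB→J6→J2→Out: bottleneck 2, flow now 13.
No augmenting path remains; maximum flow = 13.
By max-flow min-cut, the minimum cut capacity equals the max flow.
In the residual graph, reachable from Res: {Res, J1, J7, TankB, J6, P2, J2}.
Min-cut edges: J2→Out (13); capacity 13 = 13.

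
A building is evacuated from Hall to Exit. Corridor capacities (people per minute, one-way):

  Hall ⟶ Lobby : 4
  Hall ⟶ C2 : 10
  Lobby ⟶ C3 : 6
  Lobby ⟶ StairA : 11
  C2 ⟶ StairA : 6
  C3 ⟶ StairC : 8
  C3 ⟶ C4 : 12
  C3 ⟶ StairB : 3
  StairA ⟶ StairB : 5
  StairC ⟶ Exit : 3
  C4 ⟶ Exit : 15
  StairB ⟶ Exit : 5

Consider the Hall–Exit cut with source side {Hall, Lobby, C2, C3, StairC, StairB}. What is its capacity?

37

Edges leaving {Hall, Lobby, C2, C3, StairC, StairB}: Lobby→StairA (11), C2→StairA (6), C3→C4 (12), StairC→Exit (3), StairB→Exit (5).
Cut capacity = 11 + 6 + 12 + 3 + 5 = 37.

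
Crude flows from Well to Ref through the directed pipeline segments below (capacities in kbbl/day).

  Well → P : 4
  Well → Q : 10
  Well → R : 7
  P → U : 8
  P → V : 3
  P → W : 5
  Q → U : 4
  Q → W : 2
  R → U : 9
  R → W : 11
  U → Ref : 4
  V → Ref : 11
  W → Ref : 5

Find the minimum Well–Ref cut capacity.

Augment Well→P→U→Ref: bottleneck 4, flow now 4.
Augment Well→Q→W→Ref: bottleneck 2, flow now 6.
Augment Well→R→W→Ref: bottleneck 3, flow now 9.
Augment Well→Q→U→P→V→Ref: bottleneck 3, flow now 12. (uses reverse residual edge)
No augmenting path remains; maximum flow = 12.
By max-flow min-cut, the minimum cut capacity equals the max flow.
In the residual graph, reachable from Well: {Well, P, Q, R, U, W}.
Min-cut edges: P→V (3), U→Ref (4), W→Ref (5); capacity 3 + 4 + 5 = 12.

12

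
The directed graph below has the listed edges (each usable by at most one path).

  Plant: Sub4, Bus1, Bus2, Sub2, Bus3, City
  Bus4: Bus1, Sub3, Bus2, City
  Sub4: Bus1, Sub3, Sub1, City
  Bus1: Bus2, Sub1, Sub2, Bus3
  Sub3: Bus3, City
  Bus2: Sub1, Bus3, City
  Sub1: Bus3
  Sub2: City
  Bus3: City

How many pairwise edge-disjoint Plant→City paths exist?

Assign every edge capacity 1; by Menger, the answer equals the max flow.
Path Plant→City (+1); total 1.
Path Plant→Sub4→City (+1); total 2.
Path Plant→Bus2→City (+1); total 3.
Path Plant→Sub2→City (+1); total 4.
Path Plant→Bus3→City (+1); total 5.
No residual Plant→City path; max flow = 5.
Certifying cut of size 5: {Bus2→City, Bus3→City, Plant→City, Plant→Sub4, Sub2→City}.

5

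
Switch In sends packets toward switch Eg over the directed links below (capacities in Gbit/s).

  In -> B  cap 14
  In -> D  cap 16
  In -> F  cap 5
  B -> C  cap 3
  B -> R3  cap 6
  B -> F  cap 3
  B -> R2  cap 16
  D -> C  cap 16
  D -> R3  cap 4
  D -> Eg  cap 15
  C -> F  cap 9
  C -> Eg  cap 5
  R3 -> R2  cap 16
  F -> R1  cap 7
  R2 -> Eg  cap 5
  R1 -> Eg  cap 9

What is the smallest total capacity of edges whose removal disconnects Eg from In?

31

Augment In→D→Eg: bottleneck 15, flow now 15.
Augment In→B→C→Eg: bottleneck 3, flow now 18.
Augment In→B→R2→Eg: bottleneck 5, flow now 23.
Augment In→D→C→Eg: bottleneck 1, flow now 24.
Augment In→F→R1→Eg: bottleneck 5, flow now 29.
Augment In→B→F→R1→Eg: bottleneck 2, flow now 31.
No augmenting path remains; maximum flow = 31.
By max-flow min-cut, the minimum cut capacity equals the max flow.
In the residual graph, reachable from In: {In, B, R3, F, R2}.
Min-cut edges: In→D (16), B→C (3), F→R1 (7), R2→Eg (5); capacity 16 + 3 + 7 + 5 = 31.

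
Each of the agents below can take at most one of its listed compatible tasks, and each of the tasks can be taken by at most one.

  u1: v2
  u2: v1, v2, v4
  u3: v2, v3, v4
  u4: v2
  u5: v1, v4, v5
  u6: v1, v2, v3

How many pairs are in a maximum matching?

5

Unit-capacity flow: source→left, listed edges, right→sink; max matching = max flow.
Augmenting path u1→v2 (+1); matched 1.
Augmenting path u2→v1 (+1); matched 2.
Augmenting path u3→v3 (+1); matched 3.
Augmenting path u5→v4 (+1); matched 4.
Augmenting path u6→v1→u2→v4→u5→v5 (+1); matched 5.
No augmenting path remains; maximum matching = 5.
König certificate: {u2, u3, u5, u6, v2} is a vertex cover of size 5 (every listed pair touches it), so no matching can be larger.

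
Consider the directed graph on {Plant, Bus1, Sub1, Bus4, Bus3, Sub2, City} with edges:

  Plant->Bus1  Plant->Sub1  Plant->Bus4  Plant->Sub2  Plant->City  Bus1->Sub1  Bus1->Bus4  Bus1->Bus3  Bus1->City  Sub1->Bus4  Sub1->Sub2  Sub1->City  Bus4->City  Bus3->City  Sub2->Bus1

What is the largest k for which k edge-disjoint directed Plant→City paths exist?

5

Assign every edge capacity 1; by Menger, the answer equals the max flow.
Path Plant→City (+1); total 1.
Path Plant→Bus1→City (+1); total 2.
Path Plant→Sub1→City (+1); total 3.
Path Plant→Bus4→City (+1); total 4.
Path Plant→Sub2→Bus1→Bus3→City (+1); total 5.
No residual Plant→City path; max flow = 5.
Certifying cut of size 5: {Plant→Bus1, Plant→Bus4, Plant→City, Plant→Sub1, Plant→Sub2}.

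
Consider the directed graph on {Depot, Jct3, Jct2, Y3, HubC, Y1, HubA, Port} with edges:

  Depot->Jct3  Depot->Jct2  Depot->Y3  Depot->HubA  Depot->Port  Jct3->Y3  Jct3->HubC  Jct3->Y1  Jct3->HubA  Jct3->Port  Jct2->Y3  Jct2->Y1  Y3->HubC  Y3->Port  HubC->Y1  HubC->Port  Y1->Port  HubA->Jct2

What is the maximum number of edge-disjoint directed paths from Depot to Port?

5

Assign every edge capacity 1; by Menger, the answer equals the max flow.
Path Depot→Port (+1); total 1.
Path Depot→Jct3→Port (+1); total 2.
Path Depot→Y3→Port (+1); total 3.
Path Depot→Jct2→Y1→Port (+1); total 4.
Path Depot→HubA→Jct2→Y3→HubC→Port (+1); total 5.
No residual Depot→Port path; max flow = 5.
Certifying cut of size 5: {Depot→HubA, Depot→Jct2, Depot→Jct3, Depot→Port, Depot→Y3}.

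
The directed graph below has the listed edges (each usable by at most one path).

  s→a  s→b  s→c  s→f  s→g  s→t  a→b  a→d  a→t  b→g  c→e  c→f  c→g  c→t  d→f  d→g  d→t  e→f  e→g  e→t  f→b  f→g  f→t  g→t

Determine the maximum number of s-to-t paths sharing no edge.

Assign every edge capacity 1; by Menger, the answer equals the max flow.
Path s→t (+1); total 1.
Path s→a→t (+1); total 2.
Path s→c→t (+1); total 3.
Path s→f→t (+1); total 4.
Path s→g→t (+1); total 5.
No residual s→t path; max flow = 5.
Certifying cut of size 5: {g→t, s→a, s→c, s→f, s→t}.

5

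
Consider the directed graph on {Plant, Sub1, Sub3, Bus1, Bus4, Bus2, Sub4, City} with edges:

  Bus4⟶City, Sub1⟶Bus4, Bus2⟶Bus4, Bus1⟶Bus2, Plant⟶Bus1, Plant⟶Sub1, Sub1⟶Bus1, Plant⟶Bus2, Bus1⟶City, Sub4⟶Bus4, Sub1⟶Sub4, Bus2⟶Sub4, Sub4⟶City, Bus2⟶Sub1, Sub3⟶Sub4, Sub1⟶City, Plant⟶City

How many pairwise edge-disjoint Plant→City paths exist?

4

Assign every edge capacity 1; by Menger, the answer equals the max flow.
Path Plant→City (+1); total 1.
Path Plant→Sub1→City (+1); total 2.
Path Plant→Bus1→City (+1); total 3.
Path Plant→Bus2→Bus4→City (+1); total 4.
No residual Plant→City path; max flow = 4.
Certifying cut of size 4: {Plant→Bus1, Plant→Bus2, Plant→City, Plant→Sub1}.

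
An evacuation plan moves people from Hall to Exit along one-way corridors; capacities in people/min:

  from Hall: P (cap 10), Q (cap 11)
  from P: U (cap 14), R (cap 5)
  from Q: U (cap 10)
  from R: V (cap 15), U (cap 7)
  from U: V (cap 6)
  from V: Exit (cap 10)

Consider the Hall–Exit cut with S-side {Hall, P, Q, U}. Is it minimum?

Given cut capacity: 5 + 6 = 11.
Augment Hall→P→R→V→Exit: bottleneck 5, flow now 5.
Augment Hall→P→U→V→Exit: bottleneck 5, flow now 10.
No augmenting path remains; maximum flow = 10.
In the residual graph, reachable from Hall: {Hall, P, Q, R, U, V}.
Min-cut edges: V→Exit (10); capacity 10 = 10.
Cut capacity 11 exceeds the max flow 10, so it is not minimum.

No — its capacity is 11, but the minimum cut has capacity 10.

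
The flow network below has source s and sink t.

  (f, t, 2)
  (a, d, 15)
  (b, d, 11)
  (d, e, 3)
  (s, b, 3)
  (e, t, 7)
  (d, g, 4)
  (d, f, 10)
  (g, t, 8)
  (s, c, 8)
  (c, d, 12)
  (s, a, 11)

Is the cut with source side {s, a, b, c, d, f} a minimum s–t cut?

Yes — it is a minimum cut (capacity 9).

Given cut capacity: 3 + 4 + 2 = 9.
Augment s→a→d→e→t: bottleneck 3, flow now 3.
Augment s→a→d→f→t: bottleneck 2, flow now 5.
Augment s→a→d→g→t: bottleneck 4, flow now 9.
No augmenting path remains; maximum flow = 9.
Cut capacity 9 equals the max flow, so it is a minimum cut.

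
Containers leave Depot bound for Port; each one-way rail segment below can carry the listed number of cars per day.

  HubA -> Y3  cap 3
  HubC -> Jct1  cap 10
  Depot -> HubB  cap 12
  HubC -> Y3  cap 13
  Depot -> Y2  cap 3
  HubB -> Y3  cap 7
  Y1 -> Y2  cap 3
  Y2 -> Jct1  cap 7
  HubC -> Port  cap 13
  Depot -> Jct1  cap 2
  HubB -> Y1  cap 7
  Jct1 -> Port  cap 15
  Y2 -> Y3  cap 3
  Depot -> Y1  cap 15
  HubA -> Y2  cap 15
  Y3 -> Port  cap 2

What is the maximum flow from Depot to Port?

10

Augment Depot→Jct1→Port: bottleneck 2, flow now 2.
Augment Depot→HubB→Y3→Port: bottleneck 2, flow now 4.
Augment Depot→Y2→Jct1→Port: bottleneck 3, flow now 7.
Augment Depot→Y1→Y2→Jct1→Port: bottleneck 3, flow now 10.
No augmenting path remains; maximum flow = 10.
In the residual graph, reachable from Depot: {Depot, HubB, Y1, Y3}.
Min-cut edges: Depot→Y2 (3), Depot→Jct1 (2), Y1→Y2 (3), Y3→Port (2); capacity 3 + 2 + 3 + 2 = 10.
This cut is saturated, so no flow can exceed 10.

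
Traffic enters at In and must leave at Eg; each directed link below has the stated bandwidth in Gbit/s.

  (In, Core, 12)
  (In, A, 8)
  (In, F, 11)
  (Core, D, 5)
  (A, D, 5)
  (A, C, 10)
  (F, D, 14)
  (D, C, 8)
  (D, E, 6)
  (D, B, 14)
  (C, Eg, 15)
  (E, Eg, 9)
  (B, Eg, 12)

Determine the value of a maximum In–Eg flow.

24

Augment In→A→C→Eg: bottleneck 8, flow now 8.
Augment In→Core→D→C→Eg: bottleneck 5, flow now 13.
Augment In→F→D→C→Eg: bottleneck 2, flow now 15.
Augment In→F→D→E→Eg: bottleneck 6, flow now 21.
Augment In→F→D→B→Eg: bottleneck 3, flow now 24.
No augmenting path remains; maximum flow = 24.
In the residual graph, reachable from In: {In, Core}.
Min-cut edges: In→A (8), In→F (11), Core→D (5); capacity 8 + 11 + 5 = 24.
This cut is saturated, so no flow can exceed 24.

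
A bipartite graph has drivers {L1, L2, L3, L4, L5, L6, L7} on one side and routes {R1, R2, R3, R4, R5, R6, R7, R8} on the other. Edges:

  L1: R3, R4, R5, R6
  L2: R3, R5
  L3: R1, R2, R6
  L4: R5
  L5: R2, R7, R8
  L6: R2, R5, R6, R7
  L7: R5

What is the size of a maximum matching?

6

Unit-capacity flow: source→left, listed edges, right→sink; max matching = max flow.
Augmenting path L1→R3 (+1); matched 1.
Augmenting path L2→R5 (+1); matched 2.
Augmenting path L3→R1 (+1); matched 3.
Augmenting path L5→R2 (+1); matched 4.
Augmenting path L6→R6 (+1); matched 5.
Augmenting path L4→R5→L2→R3→L1→R4 (+1); matched 6.
No augmenting path remains; maximum matching = 6.
König certificate: {L1, L2, L3, L5, L6, R5} is a vertex cover of size 6 (every listed pair touches it), so no matching can be larger.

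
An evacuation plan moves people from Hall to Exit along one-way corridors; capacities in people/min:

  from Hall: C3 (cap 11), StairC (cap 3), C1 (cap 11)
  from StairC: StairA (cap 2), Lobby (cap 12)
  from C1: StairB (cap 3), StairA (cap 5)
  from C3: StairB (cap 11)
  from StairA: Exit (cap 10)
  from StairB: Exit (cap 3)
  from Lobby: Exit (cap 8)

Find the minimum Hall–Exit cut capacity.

Augment Hall→StairC→StairA→Exit: bottleneck 2, flow now 2.
Augment Hall→StairC→Lobby→Exit: bottleneck 1, flow now 3.
Augment Hall→C1→StairA→Exit: bottleneck 5, flow now 8.
Augment Hall→C1→StairB→Exit: bottleneck 3, flow now 11.
No augmenting path remains; maximum flow = 11.
By max-flow min-cut, the minimum cut capacity equals the max flow.
In the residual graph, reachable from Hall: {Hall, C1, C3, StairB}.
Min-cut edges: Hall→StairC (3), C1→StairA (5), StairB→Exit (3); capacity 3 + 5 + 3 = 11.

11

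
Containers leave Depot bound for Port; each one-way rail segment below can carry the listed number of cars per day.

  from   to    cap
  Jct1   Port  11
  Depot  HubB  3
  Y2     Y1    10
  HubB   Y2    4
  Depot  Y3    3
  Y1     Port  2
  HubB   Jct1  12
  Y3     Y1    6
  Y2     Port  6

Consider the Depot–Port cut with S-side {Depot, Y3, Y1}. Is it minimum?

Given cut capacity: 3 + 2 = 5.
Augment Depot→HubB→Jct1→Port: bottleneck 3, flow now 3.
Augment Depot→Y3→Y1→Port: bottleneck 2, flow now 5.
No augmenting path remains; maximum flow = 5.
Cut capacity 5 equals the max flow, so it is a minimum cut.

Yes — it is a minimum cut (capacity 5).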